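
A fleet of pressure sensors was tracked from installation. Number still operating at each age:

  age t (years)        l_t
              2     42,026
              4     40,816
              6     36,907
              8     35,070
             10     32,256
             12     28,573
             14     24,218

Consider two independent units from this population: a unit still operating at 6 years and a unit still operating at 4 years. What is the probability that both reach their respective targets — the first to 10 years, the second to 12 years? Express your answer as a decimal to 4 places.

p₁ = l_10/l_6 = 32,256/36,907 = 0.873981; p₂ = l_12/l_4 = 28,573/40,816 = 0.700044.
P(both) = p₁ × p₂ = 0.873981 × 0.700044 = 0.611825.

0.6118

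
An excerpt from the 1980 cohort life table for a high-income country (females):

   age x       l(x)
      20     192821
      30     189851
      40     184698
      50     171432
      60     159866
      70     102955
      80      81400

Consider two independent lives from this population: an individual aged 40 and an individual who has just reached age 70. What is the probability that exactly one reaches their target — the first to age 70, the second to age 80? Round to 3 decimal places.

0.467

p₁ = l(70)/l(40) = 102955/184698 = 0.557423; p₂ = l(80)/l(70) = 81400/102955 = 0.790637.
P(exactly one) = p₁(1−p₂) + (1−p₁)p₂ = 0.116704 + 0.349918 = 0.466622.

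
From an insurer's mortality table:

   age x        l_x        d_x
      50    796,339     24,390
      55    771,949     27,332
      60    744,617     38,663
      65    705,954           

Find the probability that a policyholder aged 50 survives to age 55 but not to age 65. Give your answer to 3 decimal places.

0.083

We want 5|10q50 = (l_55 − l_65)/l_50.
This is the probability of reaching 55 but not 65, conditional on being alive at 50: (l_55 − l_65) / l_50.
= (771,949 − 705,954) / 796,339 = 65,995 / 796,339 = 0.082873.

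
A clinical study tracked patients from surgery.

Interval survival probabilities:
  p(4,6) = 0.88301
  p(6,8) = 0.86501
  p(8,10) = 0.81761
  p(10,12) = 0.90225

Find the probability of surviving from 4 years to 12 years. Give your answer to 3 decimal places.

Survival from 4 to 12 is the product of surviving each interval: 0.88301 × 0.86501 × 0.81761 × 0.90225.
= 0.563456.

0.563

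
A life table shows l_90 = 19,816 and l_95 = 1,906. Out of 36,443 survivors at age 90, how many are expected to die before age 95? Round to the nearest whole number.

The relevant probability is 1 − 1,906/19,816 = 0.903815.
Expected number = 36,443 × 0.903815 = 32938.

32938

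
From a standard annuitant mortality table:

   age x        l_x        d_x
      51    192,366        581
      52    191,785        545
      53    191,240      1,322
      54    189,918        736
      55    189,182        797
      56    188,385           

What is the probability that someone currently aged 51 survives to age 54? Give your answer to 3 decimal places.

0.987

The conditional survival probability is l_54/l_51 = 189,918/192,366 = 0.987274.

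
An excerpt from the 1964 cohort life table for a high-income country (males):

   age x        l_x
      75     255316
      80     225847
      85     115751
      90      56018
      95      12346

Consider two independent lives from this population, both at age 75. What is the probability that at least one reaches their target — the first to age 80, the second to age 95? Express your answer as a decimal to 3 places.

0.890

p₁ = l_80/l_75 = 225847/255316 = 0.884578; p₂ = l_95/l_75 = 12346/255316 = 0.048356.
P(at least one) = 1 − (1−p₁)(1−p₂) = 1 − 0.115422 × 0.951644 = 0.890159.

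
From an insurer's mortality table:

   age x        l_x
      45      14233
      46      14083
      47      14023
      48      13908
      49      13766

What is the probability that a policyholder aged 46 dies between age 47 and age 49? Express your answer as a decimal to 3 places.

0.018

This is the probability of reaching 47 but not 49, conditional on being alive at 46: (l_47 − l_49) / l_46.
= (14023 − 13766) / 14083 = 257 / 14083 = 0.018249.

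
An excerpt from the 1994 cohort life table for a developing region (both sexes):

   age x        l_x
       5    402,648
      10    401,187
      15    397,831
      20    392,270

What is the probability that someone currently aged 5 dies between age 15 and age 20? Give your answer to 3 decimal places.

0.014

This is the probability of reaching 15 but not 20, conditional on being alive at 5: (l_15 − l_20) / l_5.
= (397,831 − 392,270) / 402,648 = 5,561 / 402,648 = 0.013811.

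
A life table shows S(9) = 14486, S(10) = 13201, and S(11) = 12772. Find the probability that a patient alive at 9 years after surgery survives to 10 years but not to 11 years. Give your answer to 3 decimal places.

0.030

This is the probability of reaching 10 but not 11, conditional on being alive at 9: (S(10) − S(11)) / S(9).
= (13201 − 12772) / 14486 = 429 / 14486 = 0.029615.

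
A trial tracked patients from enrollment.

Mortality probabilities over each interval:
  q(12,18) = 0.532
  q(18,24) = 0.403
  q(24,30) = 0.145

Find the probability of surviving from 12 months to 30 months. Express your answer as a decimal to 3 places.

0.239

Survival from 12 to 30 is the product of surviving each interval: (1 − 0.532) × (1 − 0.403) × (1 − 0.145).
= 0.468 × 0.597 × 0.855 = 0.238884.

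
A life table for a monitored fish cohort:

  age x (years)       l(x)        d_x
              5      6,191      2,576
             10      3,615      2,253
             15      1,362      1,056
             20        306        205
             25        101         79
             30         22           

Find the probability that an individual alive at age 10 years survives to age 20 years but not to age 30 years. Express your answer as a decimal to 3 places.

0.079

This is the probability of reaching 20 but not 30, conditional on being alive at 10: (l(20) − l(30)) / l(10).
= (306 − 22) / 3,615 = 284 / 3,615 = 0.078562.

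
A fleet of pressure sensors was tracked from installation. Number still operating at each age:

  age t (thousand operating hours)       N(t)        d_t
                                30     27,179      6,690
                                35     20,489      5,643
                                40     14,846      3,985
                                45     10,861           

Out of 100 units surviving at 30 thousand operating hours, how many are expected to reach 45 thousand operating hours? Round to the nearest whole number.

40

The relevant probability is 10,861/27,179 = 0.399610.
Expected number = 100 × 0.399610 = 40.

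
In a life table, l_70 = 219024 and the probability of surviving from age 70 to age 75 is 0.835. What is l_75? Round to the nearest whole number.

l_75 = l_70 × p = 219024 × 0.835 = 182885.

182885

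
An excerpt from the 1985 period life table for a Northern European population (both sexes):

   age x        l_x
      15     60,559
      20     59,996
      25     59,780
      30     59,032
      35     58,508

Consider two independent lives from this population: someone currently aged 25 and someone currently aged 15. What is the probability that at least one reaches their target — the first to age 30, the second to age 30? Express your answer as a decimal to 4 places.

0.9997

p₁ = l_30/l_25 = 59,032/59,780 = 0.987487; p₂ = l_30/l_15 = 59,032/60,559 = 0.974785.
P(at least one) = 1 − (1−p₁)(1−p₂) = 1 − 0.012513 × 0.025215 = 0.999684.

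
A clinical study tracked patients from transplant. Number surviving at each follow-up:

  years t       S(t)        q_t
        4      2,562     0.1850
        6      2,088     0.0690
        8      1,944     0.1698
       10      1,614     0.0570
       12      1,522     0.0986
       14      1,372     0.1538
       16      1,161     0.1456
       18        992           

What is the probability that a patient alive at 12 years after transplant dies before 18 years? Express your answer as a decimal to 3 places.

P(die before 18 | alive at 12) = 1 − S(18)/S(12) = 1 − 992/1,522 = (530)/1,522 = 0.348226.

0.348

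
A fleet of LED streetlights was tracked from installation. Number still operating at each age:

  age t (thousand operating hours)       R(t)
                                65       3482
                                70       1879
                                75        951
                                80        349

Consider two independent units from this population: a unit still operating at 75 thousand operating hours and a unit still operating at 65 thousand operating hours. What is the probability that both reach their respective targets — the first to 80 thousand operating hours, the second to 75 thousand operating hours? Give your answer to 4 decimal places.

0.1002

p₁ = R(80)/R(75) = 349/951 = 0.366982; p₂ = R(75)/R(65) = 951/3482 = 0.273119.
P(both) = p₁ × p₂ = 0.366982 × 0.273119 = 0.100230.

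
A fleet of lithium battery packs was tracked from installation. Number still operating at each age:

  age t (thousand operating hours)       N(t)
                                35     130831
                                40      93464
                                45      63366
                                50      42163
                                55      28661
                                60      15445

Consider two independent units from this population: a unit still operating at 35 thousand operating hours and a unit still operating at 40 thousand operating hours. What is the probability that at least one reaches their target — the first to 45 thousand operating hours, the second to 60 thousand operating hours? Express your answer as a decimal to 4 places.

p₁ = N(45)/N(35) = 63366/130831 = 0.484335; p₂ = N(60)/N(40) = 15445/93464 = 0.165251.
P(at least one) = 1 − (1−p₁)(1−p₂) = 1 − 0.515665 × 0.834749 = 0.569549.

0.5695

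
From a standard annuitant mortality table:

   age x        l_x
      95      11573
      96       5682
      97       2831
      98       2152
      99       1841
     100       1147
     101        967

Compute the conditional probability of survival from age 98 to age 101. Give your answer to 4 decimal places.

We want 3p98 = l_101/l_98.
The conditional survival probability is l_101/l_98 = 967/2152 = 0.449349.

0.4493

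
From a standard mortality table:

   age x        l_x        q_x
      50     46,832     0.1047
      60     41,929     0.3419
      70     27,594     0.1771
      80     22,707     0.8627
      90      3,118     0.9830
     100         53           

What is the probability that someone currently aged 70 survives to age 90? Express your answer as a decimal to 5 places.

The conditional survival probability is l_90/l_70 = 3,118/27,594 = 0.112996.

0.11300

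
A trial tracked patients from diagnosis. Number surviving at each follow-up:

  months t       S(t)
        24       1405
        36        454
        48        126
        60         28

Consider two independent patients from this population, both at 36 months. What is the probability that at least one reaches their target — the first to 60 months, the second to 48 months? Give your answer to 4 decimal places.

p₁ = S(60)/S(36) = 28/454 = 0.061674; p₂ = S(48)/S(36) = 126/454 = 0.277533.
P(at least one) = 1 − (1−p₁)(1−p₂) = 1 − 0.938326 × 0.722467 = 0.322090.

0.3221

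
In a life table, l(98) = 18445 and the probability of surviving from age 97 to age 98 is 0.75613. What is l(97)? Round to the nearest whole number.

24394

l(97) = l(98) / p = 18445 / 0.75613 = 24394.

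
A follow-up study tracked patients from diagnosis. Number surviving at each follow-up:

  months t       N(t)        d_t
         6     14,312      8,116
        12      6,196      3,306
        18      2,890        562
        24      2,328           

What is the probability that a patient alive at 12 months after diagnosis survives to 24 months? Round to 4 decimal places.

The conditional survival probability is N(24)/N(12) = 2,328/6,196 = 0.375726.

0.3757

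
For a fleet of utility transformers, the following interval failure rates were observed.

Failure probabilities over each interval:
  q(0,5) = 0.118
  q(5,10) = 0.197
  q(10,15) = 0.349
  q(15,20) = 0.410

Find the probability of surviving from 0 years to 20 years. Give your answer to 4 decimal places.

0.2720

Chaining the interval survival probabilities: (1 − 0.118) × (1 − 0.197) × (1 − 0.349) × (1 − 0.410).
= 0.882 × 0.803 × 0.651 × 0.590 = 0.272030.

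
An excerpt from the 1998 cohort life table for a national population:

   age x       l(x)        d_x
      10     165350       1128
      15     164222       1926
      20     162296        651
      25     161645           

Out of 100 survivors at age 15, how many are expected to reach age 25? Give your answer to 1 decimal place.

98.4

The relevant probability is 161645/164222 = 0.984308.
Expected number = 100 × 0.984308 = 98.4.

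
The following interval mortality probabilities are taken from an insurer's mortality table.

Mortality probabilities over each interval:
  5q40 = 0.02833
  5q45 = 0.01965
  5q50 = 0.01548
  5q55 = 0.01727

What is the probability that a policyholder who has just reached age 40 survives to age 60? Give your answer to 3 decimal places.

0.922

Chaining the interval survival probabilities: (1 − 0.02833) × (1 − 0.01965) × (1 − 0.01548) × (1 − 0.01727).
= 0.97167 × 0.98035 × 0.98452 × 0.98273 = 0.921634.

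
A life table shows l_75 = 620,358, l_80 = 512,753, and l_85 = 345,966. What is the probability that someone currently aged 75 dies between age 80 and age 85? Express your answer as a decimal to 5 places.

0.26886

We want 5|5q75 = (l_80 − l_85)/l_75.
This is the probability of reaching 80 but not 85, conditional on being alive at 75: (l_80 − l_85) / l_75.
= (512,753 − 345,966) / 620,358 = 166,787 / 620,358 = 0.268856.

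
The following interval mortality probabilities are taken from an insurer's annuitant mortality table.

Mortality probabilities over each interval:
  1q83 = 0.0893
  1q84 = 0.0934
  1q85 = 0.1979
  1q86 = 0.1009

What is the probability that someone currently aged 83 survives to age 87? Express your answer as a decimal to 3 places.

Chaining the interval survival probabilities: (1 − 0.0893) × (1 − 0.0934) × (1 − 0.1979) × (1 − 0.1009).
= 0.9107 × 0.9066 × 0.8021 × 0.8991 = 0.595426.

0.595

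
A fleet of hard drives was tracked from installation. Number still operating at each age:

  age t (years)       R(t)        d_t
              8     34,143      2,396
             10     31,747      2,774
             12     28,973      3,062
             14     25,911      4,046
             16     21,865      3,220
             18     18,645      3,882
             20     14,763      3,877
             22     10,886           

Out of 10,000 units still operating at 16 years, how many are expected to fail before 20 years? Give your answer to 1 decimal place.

3248.1

The relevant probability is 1 − 14,763/21,865 = 0.324811.
Expected number = 10,000 × 0.324811 = 3248.1.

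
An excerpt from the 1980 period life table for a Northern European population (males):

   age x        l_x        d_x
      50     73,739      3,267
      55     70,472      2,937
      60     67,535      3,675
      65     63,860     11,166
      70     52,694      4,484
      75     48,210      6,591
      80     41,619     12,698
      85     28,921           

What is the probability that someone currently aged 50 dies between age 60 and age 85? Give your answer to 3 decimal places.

This is the probability of reaching 60 but not 85, conditional on being alive at 50: (l_60 − l_85) / l_50.
= (67,535 − 28,921) / 73,739 = 38,614 / 73,739 = 0.523658.

0.524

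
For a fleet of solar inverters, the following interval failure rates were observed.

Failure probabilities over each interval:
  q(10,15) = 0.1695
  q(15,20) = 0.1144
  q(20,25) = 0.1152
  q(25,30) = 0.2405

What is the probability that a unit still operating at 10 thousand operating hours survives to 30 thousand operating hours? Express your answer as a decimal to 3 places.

The overall survival probability is (1 − 0.1695) × (1 − 0.1144) × (1 − 0.1152) × (1 − 0.2405).
= 0.8305 × 0.8856 × 0.8848 × 0.7595 = 0.494254.

0.494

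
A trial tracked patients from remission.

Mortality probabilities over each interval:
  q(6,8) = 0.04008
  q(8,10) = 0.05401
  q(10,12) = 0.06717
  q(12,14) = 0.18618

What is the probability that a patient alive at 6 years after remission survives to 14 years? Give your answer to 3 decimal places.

The overall survival probability is (1 − 0.04008) × (1 − 0.05401) × (1 − 0.06717) × (1 − 0.18618).
= 0.95992 × 0.94599 × 0.93283 × 0.81382 = 0.689370.

0.689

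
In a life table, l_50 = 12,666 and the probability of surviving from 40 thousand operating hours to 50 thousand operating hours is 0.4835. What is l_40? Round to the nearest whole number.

26196

l_40 = l_50 / p = 12,666 / 0.4835 = 26196.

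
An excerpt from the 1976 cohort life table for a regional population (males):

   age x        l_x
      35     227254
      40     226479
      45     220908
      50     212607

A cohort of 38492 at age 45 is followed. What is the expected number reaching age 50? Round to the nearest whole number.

The relevant probability is 212607/220908 = 0.962423.
Expected number = 38492 × 0.962423 = 37046.

37046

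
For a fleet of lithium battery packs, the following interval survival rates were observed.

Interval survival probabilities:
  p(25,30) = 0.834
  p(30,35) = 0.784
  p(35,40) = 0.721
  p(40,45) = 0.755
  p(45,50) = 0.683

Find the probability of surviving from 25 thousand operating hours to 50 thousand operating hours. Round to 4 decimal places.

0.2431

Survival from 25 to 50 is the product of surviving each interval: 0.834 × 0.784 × 0.721 × 0.755 × 0.683.
= 0.243100.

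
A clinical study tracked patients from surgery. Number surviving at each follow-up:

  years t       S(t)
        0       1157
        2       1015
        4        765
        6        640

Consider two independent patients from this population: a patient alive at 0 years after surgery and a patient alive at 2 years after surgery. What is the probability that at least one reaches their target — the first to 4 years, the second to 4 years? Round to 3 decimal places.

0.917

p₁ = S(4)/S(0) = 765/1157 = 0.661193; p₂ = S(4)/S(2) = 765/1015 = 0.753695.
P(at least one) = 1 − (1−p₁)(1−p₂) = 1 − 0.338807 × 0.246305 = 0.916550.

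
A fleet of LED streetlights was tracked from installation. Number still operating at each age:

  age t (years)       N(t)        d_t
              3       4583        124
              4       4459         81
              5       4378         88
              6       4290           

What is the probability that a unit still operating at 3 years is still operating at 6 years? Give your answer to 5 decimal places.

The conditional survival probability is N(6)/N(3) = 4290/4583 = 0.936068.

0.93607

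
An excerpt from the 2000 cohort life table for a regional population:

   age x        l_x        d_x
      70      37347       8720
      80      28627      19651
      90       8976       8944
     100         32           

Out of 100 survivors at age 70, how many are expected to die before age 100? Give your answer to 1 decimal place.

99.9

The relevant probability is 1 − 32/37347 = 0.999143.
Expected number = 100 × 0.999143 = 99.9.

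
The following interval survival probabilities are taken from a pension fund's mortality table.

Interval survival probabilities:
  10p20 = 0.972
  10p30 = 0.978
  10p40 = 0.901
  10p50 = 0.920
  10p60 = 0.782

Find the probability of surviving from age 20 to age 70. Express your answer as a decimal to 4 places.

The overall survival probability is 0.972 × 0.978 × 0.901 × 0.920 × 0.782.
= 0.616204.

0.6162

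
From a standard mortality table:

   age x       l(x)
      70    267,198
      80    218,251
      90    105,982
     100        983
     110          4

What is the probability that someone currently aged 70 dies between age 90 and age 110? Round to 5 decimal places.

0.39663

This is the probability of reaching 90 but not 110, conditional on being alive at 70: (l(90) − l(110)) / l(70).
= (105,982 − 4) / 267,198 = 105,978 / 267,198 = 0.396627.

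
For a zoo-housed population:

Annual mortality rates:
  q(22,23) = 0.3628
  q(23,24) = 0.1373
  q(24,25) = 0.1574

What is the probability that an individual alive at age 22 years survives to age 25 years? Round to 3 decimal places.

0.463

The overall survival probability is (1 − 0.3628) × (1 − 0.1373) × (1 − 0.1574).
= 0.6372 × 0.8627 × 0.8426 = 0.463188.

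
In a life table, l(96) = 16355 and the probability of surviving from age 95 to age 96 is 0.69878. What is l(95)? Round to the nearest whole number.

23405

l(95) = l(96) / p = 16355 / 0.69878 = 23405.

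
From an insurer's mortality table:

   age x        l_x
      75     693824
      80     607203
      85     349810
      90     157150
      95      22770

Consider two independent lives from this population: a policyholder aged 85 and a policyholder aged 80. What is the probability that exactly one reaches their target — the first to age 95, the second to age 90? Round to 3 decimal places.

0.290

p₁ = l_95/l_85 = 22770/349810 = 0.065092; p₂ = l_90/l_80 = 157150/607203 = 0.258810.
P(exactly one) = p₁(1−p₂) + (1−p₁)p₂ = 0.048246 + 0.241964 = 0.290209.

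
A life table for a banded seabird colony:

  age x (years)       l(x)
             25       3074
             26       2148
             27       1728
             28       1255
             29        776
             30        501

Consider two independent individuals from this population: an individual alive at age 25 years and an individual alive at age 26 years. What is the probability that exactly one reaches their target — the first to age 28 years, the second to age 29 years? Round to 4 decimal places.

p₁ = l(28)/l(25) = 1255/3074 = 0.408263; p₂ = l(29)/l(26) = 776/2148 = 0.361266.
P(exactly one) = p₁(1−p₂) + (1−p₁)p₂ = 0.260771 + 0.213774 = 0.474546.

0.4745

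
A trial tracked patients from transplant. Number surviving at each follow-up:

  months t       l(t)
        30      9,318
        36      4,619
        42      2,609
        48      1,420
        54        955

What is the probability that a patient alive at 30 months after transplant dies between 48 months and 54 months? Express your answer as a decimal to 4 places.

This is the probability of reaching 48 but not 54, conditional on being alive at 30: (l(48) − l(54)) / l(30).
= (1,420 − 955) / 9,318 = 465 / 9,318 = 0.049903.

0.0499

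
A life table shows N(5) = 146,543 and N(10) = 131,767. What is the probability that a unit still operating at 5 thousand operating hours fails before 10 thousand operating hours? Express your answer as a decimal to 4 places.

P(fail before 10 | operational at 5) = 1 − N(10)/N(5) = 1 − 131,767/146,543 = (14,776)/146,543 = 0.100830.

0.1008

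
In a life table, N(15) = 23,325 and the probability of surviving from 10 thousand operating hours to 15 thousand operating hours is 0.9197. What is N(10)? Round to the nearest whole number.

N(10) = N(15) / p = 23,325 / 0.9197 = 25362.

25362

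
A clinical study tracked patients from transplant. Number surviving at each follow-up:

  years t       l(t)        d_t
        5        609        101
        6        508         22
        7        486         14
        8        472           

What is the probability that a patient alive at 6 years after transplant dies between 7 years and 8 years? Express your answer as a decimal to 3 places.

This is the probability of reaching 7 but not 8, conditional on being alive at 6: (l(7) − l(8)) / l(6).
= (486 − 472) / 508 = 14 / 508 = 0.027559.

0.028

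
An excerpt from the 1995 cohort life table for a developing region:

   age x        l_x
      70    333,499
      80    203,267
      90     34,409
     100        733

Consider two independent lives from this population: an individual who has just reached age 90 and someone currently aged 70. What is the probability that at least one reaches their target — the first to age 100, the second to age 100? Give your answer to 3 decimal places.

0.023

p₁ = l_100/l_90 = 733/34,409 = 0.021303; p₂ = l_100/l_70 = 733/333,499 = 0.002198.
P(at least one) = 1 − (1−p₁)(1−p₂) = 1 − 0.978697 × 0.997802 = 0.023454.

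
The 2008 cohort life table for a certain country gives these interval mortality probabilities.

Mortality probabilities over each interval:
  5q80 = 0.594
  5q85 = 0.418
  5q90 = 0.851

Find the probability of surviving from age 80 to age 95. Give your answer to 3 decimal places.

Survival from 80 to 95 is the product of surviving each interval: (1 − 0.594) × (1 − 0.418) × (1 − 0.851).
= 0.406 × 0.582 × 0.149 = 0.035208.

0.035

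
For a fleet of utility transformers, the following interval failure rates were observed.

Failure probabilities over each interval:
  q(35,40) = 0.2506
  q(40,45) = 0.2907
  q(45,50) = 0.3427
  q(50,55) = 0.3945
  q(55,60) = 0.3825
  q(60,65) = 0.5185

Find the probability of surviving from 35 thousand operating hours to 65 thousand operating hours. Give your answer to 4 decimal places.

P(survive 35→65) = (1 − 0.2506) × (1 − 0.2907) × (1 − 0.3427) × (1 − 0.3945) × (1 − 0.3825) × (1 − 0.5185).
= 0.7494 × 0.7093 × 0.6573 × 0.6055 × 0.6175 × 0.4815 = 0.062901.

0.0629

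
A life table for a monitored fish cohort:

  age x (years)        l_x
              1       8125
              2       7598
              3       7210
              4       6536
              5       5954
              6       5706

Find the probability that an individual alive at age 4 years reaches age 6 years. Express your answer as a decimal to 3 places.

The conditional survival probability is l_6/l_4 = 5706/6536 = 0.873011.

0.873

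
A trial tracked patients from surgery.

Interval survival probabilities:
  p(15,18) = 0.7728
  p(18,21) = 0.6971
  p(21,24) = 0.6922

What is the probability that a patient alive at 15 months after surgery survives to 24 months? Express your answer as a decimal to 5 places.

0.37290

The overall survival probability is 0.7728 × 0.6971 × 0.6922.
= 0.372901.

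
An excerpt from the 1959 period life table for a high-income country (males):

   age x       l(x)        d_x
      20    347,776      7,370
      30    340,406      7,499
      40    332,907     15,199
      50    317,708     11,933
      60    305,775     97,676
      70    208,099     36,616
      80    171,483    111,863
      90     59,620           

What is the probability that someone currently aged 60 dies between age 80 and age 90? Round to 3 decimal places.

This is the probability of reaching 80 but not 90, conditional on being alive at 60: (l(80) − l(90)) / l(60).
= (171,483 − 59,620) / 305,775 = 111,863 / 305,775 = 0.365834.

0.366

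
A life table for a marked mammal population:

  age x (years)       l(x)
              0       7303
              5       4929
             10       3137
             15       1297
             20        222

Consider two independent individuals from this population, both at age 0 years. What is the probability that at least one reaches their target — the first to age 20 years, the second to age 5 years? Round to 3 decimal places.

p₁ = l(20)/l(0) = 222/7303 = 0.030398; p₂ = l(5)/l(0) = 4929/7303 = 0.674928.
P(at least one) = 1 − (1−p₁)(1−p₂) = 1 − 0.969602 × 0.325072 = 0.684810.

0.685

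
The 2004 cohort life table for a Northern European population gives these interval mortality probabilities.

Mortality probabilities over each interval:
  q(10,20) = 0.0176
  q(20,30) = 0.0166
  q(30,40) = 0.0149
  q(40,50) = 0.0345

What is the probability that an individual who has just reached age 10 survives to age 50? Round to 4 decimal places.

P(survive 10→50) = (1 − 0.0176) × (1 − 0.0166) × (1 − 0.0149) × (1 − 0.0345).
= 0.9824 × 0.9834 × 0.9851 × 0.9655 = 0.918864.

0.9189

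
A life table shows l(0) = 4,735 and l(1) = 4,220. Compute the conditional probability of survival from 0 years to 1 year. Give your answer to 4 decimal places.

0.8912

The conditional survival probability is l(1)/l(0) = 4,220/4,735 = 0.891235.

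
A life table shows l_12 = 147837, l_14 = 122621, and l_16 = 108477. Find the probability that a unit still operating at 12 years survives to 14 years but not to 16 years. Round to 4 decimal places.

0.0957

This is the probability of reaching 14 but not 16, conditional on being operational at 12: (l_14 − l_16) / l_12.
= (122621 − 108477) / 147837 = 14144 / 147837 = 0.095673.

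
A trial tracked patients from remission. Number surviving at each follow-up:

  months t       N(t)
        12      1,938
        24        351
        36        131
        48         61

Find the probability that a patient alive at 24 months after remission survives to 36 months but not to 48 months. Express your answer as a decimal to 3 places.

0.199

This is the probability of reaching 36 but not 48, conditional on being alive at 24: (N(36) − N(48)) / N(24).
= (131 − 61) / 351 = 70 / 351 = 0.199430.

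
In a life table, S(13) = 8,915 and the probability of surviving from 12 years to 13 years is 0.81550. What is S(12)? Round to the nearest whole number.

S(12) = S(13) / p = 8,915 / 0.81550 = 10932.

10932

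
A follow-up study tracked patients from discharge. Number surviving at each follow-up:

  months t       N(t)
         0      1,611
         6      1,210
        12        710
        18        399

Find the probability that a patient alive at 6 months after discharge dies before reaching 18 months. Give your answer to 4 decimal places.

P(die before 18 | alive at 6) = 1 − N(18)/N(6) = 1 − 399/1,210 = (811)/1,210 = 0.670248.

0.6702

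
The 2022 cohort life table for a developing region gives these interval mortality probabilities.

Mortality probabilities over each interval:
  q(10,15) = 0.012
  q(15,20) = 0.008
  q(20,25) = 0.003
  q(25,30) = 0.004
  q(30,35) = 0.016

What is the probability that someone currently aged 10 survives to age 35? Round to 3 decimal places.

0.958

Survival from 10 to 35 is the product of surviving each interval: (1 − 0.012) × (1 − 0.008) × (1 − 0.003) × (1 − 0.004) × (1 − 0.016).
= 0.988 × 0.992 × 0.997 × 0.996 × 0.984 = 0.957675.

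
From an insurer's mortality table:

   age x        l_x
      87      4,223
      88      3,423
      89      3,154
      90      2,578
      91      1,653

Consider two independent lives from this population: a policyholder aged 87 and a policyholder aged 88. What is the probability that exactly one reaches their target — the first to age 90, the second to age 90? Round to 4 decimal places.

0.4441

p₁ = l_90/l_87 = 2,578/4,223 = 0.610466; p₂ = l_90/l_88 = 2,578/3,423 = 0.753141.
P(exactly one) = p₁(1−p₂) + (1−p₁)p₂ = 0.150699 + 0.293374 = 0.444073.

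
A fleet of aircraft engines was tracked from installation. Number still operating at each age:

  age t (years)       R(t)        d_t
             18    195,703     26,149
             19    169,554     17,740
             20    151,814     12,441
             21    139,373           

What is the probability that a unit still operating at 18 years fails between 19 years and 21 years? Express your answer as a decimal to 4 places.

This is the probability of reaching 19 but not 21, conditional on being operational at 18: (R(19) − R(21)) / R(18).
= (169,554 − 139,373) / 195,703 = 30,181 / 195,703 = 0.154218.

0.1542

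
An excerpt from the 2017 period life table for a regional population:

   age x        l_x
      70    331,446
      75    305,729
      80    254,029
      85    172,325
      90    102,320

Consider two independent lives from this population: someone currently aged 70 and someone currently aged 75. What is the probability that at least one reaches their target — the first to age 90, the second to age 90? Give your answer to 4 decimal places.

0.5401

p₁ = l_90/l_70 = 102,320/331,446 = 0.308708; p₂ = l_90/l_75 = 102,320/305,729 = 0.334675.
P(at least one) = 1 − (1−p₁)(1−p₂) = 1 − 0.691292 × 0.665325 = 0.540066.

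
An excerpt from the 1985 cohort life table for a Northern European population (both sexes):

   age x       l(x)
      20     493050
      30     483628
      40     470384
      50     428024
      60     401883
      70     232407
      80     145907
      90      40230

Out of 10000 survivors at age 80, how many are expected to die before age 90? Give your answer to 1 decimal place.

7242.8

The relevant probability is 1 − 40230/145907 = 0.724276.
Expected number = 10000 × 0.724276 = 7242.8.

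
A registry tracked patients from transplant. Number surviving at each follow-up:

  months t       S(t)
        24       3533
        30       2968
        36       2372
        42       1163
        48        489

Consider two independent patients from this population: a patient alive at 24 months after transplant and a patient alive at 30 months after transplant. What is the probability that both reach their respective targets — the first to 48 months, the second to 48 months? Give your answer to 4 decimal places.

p₁ = S(48)/S(24) = 489/3533 = 0.138409; p₂ = S(48)/S(30) = 489/2968 = 0.164757.
P(both) = p₁ × p₂ = 0.138409 × 0.164757 = 0.022804.

0.0228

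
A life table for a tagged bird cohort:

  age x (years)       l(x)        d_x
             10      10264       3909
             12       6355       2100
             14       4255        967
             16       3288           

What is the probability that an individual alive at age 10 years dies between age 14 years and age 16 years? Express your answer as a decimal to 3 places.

0.094

This is the probability of reaching 14 but not 16, conditional on being alive at 10: (l(14) − l(16)) / l(10).
= (4255 − 3288) / 10264 = 967 / 10264 = 0.094213.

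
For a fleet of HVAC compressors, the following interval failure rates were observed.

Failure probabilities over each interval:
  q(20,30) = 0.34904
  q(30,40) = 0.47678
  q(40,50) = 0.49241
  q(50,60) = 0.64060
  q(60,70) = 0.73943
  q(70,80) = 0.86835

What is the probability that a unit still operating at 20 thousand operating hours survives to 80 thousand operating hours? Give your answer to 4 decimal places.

Survival from 20 to 80 is the product of surviving each interval: (1 − 0.34904) × (1 − 0.47678) × (1 − 0.49241) × (1 − 0.64060) × (1 − 0.73943) × (1 − 0.86835).
= 0.65096 × 0.52322 × 0.50759 × 0.35940 × 0.26057 × 0.13165 = 0.002131.

0.0021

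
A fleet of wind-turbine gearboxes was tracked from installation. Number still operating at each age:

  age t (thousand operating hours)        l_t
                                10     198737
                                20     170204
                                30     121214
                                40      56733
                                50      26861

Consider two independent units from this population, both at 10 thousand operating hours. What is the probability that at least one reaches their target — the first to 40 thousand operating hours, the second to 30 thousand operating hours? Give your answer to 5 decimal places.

0.72128

p₁ = l_40/l_10 = 56733/198737 = 0.285468; p₂ = l_30/l_10 = 121214/198737 = 0.609922.
P(at least one) = 1 − (1−p₁)(1−p₂) = 1 − 0.714532 × 0.390078 = 0.721277.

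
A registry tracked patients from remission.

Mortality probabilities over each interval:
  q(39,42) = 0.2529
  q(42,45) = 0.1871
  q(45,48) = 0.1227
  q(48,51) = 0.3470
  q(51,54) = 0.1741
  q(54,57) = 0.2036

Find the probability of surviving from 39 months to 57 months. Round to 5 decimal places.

0.22884

The overall survival probability is (1 − 0.2529) × (1 − 0.1871) × (1 − 0.1227) × (1 − 0.3470) × (1 − 0.1741) × (1 − 0.2036).
= 0.7471 × 0.8129 × 0.8773 × 0.6530 × 0.8259 × 0.7964 = 0.228842.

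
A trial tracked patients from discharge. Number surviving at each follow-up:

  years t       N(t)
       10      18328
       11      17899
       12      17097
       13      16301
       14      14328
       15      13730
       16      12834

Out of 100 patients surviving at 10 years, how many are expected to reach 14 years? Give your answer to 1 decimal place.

78.2

The relevant probability is 14328/18328 = 0.781755.
Expected number = 100 × 0.781755 = 78.2.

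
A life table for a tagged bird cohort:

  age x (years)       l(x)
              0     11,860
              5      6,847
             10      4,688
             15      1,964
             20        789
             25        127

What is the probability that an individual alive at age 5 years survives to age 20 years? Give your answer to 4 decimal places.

0.1152

The conditional survival probability is l(20)/l(5) = 789/6,847 = 0.115233.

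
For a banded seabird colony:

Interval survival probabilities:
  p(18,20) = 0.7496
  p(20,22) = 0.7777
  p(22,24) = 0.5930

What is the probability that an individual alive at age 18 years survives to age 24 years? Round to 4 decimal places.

The overall survival probability is 0.7496 × 0.7777 × 0.5930.
= 0.345698.

0.3457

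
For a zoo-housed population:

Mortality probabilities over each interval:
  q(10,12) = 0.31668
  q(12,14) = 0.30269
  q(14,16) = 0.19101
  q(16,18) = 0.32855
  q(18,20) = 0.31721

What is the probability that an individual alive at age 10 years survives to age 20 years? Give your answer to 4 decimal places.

P(survive 10→20) = (1 − 0.31668) × (1 − 0.30269) × (1 − 0.19101) × (1 − 0.32855) × (1 − 0.31721).
= 0.68332 × 0.69731 × 0.80899 × 0.67145 × 0.68279 = 0.176723.

0.1767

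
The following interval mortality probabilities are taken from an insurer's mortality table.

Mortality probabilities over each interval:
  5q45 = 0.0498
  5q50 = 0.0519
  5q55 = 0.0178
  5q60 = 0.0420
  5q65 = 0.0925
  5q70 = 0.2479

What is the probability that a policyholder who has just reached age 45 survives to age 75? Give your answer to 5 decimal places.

0.57857

Survival from 45 to 75 is the product of surviving each interval: (1 − 0.0498) × (1 − 0.0519) × (1 − 0.0178) × (1 − 0.0420) × (1 − 0.0925) × (1 − 0.2479).
= 0.9502 × 0.9481 × 0.9822 × 0.9580 × 0.9075 × 0.7521 = 0.578571.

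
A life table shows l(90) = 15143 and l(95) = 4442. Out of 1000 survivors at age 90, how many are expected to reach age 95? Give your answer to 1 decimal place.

The relevant probability is 4442/15143 = 0.293337.
Expected number = 1000 × 0.293337 = 293.3.

293.3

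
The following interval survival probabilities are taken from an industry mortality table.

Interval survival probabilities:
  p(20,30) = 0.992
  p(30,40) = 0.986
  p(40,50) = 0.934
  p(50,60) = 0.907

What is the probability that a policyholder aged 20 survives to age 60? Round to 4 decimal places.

P(survive 20→60) = 0.992 × 0.986 × 0.934 × 0.907.
= 0.828596.

0.8286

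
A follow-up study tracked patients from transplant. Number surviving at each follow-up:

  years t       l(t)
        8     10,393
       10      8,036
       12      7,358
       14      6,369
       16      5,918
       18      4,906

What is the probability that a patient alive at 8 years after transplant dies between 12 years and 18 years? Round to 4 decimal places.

0.2359

This is the probability of reaching 12 but not 18, conditional on being alive at 8: (l(12) − l(18)) / l(8).
= (7,358 − 4,906) / 10,393 = 2,452 / 10,393 = 0.235928.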